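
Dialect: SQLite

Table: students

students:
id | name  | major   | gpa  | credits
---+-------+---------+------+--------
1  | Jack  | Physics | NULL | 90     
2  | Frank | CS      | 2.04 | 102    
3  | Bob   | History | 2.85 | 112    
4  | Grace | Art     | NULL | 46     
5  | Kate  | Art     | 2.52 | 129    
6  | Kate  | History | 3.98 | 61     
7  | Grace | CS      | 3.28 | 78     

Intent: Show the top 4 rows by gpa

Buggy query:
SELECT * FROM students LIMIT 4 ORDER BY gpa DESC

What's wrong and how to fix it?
Bug: ORDER BY cannot follow LIMIT; LIMIT is the final clause

Fix: Swap the clauses: ORDER BY first, then LIMIT

Corrected query:
SELECT * FROM students ORDER BY gpa DESC LIMIT 4

Result:
id | name  | major   | gpa  | credits
---+-------+---------+------+--------
6  | Kate  | History | 3.98 | 61     
7  | Grace | CS      | 3.28 | 78     
3  | Bob   | History | 2.85 | 112    
5  | Kate  | Art     | 2.52 | 129    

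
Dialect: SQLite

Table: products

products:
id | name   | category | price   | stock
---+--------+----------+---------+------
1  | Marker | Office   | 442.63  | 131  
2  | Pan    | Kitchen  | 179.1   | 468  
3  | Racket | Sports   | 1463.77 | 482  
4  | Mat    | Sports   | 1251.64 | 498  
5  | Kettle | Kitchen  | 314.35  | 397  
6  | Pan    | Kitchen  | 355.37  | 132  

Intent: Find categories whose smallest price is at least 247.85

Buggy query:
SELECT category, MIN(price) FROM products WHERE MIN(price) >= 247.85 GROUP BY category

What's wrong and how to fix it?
Bug: Aggregates like MIN are computed per group after WHERE runs

Fix: Use HAVING for the per-group MIN condition

Corrected query:
SELECT category, MIN(price) FROM products GROUP BY category HAVING MIN(price) >= 247.85

Result:
category | MIN(price)
---------+-----------
Office   | 442.63    
Sports   | 1251.64   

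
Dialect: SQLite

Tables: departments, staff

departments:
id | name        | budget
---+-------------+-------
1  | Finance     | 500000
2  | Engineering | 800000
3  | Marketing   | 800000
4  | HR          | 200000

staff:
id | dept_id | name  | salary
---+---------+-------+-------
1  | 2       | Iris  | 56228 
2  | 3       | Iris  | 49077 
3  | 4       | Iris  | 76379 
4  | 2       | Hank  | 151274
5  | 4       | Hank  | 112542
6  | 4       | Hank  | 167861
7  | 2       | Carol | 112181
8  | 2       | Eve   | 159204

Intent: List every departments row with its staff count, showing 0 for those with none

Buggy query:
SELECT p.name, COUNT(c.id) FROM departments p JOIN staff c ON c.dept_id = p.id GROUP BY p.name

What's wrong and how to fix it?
Bug: An inner join excludes parents with zero children

Fix: Switch to LEFT JOIN to retain unmatched parent rows

Corrected query:
SELECT p.name, COUNT(c.id) FROM departments p LEFT JOIN staff c ON c.dept_id = p.id GROUP BY p.name

Result:
name        | COUNT(c.id)
------------+------------
Engineering | 4          
Finance     | 0          
HR          | 3          
Marketing   | 1          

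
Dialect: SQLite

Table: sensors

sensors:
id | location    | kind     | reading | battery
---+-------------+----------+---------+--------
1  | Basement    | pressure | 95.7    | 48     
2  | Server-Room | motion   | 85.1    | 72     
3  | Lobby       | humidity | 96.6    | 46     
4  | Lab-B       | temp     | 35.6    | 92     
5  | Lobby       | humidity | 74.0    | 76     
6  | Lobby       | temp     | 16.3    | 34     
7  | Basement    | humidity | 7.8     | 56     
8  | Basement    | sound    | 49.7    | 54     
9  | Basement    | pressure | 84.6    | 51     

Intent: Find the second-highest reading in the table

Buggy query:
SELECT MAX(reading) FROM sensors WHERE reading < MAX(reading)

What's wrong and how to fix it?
Bug: The inner MAX is an aggregate inside WHERE, which is not allowed

Fix: Put the inner MAX in a scalar subquery

Corrected query:
SELECT MAX(reading) FROM sensors WHERE reading < (SELECT MAX(reading) FROM sensors)

Result:
MAX(reading)
------------
95.7        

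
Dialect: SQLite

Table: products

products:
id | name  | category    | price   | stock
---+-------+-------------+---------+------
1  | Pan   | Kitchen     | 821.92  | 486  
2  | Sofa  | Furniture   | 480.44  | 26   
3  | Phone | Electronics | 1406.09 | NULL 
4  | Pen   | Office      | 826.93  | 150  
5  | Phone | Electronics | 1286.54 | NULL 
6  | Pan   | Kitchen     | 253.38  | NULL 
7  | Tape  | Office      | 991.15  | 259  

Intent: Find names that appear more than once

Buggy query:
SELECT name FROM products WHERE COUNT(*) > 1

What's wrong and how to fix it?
Bug: COUNT(*) is an aggregate and cannot be used in WHERE

Fix: GROUP BY name, then filter groups with HAVING COUNT(*) > 1

Corrected query:
SELECT name FROM products GROUP BY name HAVING COUNT(*) > 1

Result:
name 
-----
Pan  
Phone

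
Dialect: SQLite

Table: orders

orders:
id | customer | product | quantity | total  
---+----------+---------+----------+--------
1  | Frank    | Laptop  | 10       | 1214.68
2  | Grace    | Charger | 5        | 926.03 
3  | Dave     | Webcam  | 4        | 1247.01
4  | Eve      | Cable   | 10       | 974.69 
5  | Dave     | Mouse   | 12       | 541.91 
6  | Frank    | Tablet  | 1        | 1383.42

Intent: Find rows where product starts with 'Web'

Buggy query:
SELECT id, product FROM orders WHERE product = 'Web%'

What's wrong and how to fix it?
Bug: Wildcards only work with LIKE; '=' treats '%' as a literal character

Fix: Use LIKE for wildcard pattern matching

Corrected query:
SELECT id, product FROM orders WHERE product LIKE 'Web%'

Result:
id | product
---+--------
3  | Webcam 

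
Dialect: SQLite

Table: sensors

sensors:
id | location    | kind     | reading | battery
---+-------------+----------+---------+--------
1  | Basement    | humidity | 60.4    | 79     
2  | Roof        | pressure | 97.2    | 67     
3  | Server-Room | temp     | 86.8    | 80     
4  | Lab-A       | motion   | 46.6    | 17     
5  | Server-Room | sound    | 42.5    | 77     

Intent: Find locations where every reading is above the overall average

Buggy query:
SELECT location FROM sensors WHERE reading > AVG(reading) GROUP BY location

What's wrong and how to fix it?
Bug: WHERE evaluates per row before aggregation, so AVG() is unavailable

Fix: Use a subquery for AVG and a HAVING MIN(...) filter so the condition holds for every row in the group

Corrected query:
SELECT location FROM sensors GROUP BY location HAVING MIN(reading) > (SELECT AVG(reading) FROM sensors)

Result:
location
--------
Roof    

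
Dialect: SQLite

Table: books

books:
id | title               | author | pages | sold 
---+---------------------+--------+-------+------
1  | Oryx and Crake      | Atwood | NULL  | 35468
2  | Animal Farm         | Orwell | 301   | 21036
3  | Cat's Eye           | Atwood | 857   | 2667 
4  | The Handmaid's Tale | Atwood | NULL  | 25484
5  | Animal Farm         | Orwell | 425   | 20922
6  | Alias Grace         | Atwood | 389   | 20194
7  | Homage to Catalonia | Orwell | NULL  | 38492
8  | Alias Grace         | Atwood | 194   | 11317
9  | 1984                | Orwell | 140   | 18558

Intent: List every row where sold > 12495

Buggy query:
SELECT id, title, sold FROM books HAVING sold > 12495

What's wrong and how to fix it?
Bug: HAVING filters the output of aggregation, but this query has no GROUP BY and no aggregate functions, so SQLite rejects it (HAVING clause on a non-aggregate query); the condition here is per row

Fix: Use WHERE for row-level filtering

Corrected query:
SELECT id, title, sold FROM books WHERE sold > 12495

Result:
id | title               | sold 
---+---------------------+------
1  | Oryx and Crake      | 35468
2  | Animal Farm         | 21036
4  | The Handmaid's Tale | 25484
5  | Animal Farm         | 20922
6  | Alias Grace         | 20194
7  | Homage to Catalonia | 38492
9  | 1984                | 18558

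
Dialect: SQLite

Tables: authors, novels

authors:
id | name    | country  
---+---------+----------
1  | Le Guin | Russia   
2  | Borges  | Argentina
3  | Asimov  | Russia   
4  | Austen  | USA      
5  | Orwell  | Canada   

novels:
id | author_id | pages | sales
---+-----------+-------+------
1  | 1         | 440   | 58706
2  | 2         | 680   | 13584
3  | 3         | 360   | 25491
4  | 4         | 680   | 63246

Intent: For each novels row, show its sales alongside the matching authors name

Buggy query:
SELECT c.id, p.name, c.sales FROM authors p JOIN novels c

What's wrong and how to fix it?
Bug: Missing join condition: each novels row is matched to all authors rows instead of just its own

Fix: Specify the join condition linking the foreign key to the parent id

Corrected query:
SELECT c.id, p.name, c.sales FROM authors p JOIN novels c ON c.author_id = p.id

Result:
id | name    | sales
---+---------+------
1  | Le Guin | 58706
2  | Borges  | 13584
3  | Asimov  | 25491
4  | Austen  | 63246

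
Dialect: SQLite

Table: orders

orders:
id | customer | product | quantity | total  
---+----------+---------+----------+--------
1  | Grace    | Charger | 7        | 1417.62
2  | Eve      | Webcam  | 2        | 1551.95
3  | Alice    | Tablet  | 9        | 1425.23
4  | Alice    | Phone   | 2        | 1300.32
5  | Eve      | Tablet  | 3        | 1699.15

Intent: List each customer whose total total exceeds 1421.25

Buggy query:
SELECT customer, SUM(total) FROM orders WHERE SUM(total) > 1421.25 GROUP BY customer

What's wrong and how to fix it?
Bug: WHERE runs before GROUP BY, so aggregates aren't available there

Fix: Use HAVING (which filters groups after aggregation) instead of WHERE

Corrected query:
SELECT customer, SUM(total) FROM orders GROUP BY customer HAVING SUM(total) > 1421.25

Result:
customer | SUM(total)
---------+-----------
Alice    | 2725.55   
Eve      | 3251.1    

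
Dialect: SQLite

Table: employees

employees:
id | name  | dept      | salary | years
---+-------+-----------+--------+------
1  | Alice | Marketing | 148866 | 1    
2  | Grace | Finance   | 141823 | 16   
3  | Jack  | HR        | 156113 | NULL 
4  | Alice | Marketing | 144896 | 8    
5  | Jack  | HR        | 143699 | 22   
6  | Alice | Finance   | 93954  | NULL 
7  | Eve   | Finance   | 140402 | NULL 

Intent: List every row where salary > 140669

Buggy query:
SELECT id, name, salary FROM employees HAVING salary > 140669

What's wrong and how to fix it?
Bug: This is a non-aggregate query (no GROUP BY, no aggregates), so in SQLite the HAVING clause is invalid here; a row-level condition belongs in WHERE

Fix: Use WHERE for row-level filtering

Corrected query:
SELECT id, name, salary FROM employees WHERE salary > 140669

Result:
id | name  | salary
---+-------+-------
1  | Alice | 148866
2  | Grace | 141823
3  | Jack  | 156113
4  | Alice | 144896
5  | Jack  | 143699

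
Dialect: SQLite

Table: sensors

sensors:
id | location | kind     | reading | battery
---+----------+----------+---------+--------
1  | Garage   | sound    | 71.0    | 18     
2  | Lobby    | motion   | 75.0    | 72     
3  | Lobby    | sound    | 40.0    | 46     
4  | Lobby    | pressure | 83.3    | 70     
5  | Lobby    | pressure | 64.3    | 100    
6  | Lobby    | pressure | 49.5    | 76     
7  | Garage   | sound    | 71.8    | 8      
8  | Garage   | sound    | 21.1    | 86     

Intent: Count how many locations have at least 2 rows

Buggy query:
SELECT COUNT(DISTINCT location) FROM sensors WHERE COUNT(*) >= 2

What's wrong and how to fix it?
Bug: COUNT(*) cannot appear in WHERE; the per-group count doesn't exist yet

Fix: Use a subquery that GROUPs and filters with HAVING, then count its rows

Corrected query:
SELECT COUNT(*) FROM (SELECT location FROM sensors GROUP BY location HAVING COUNT(*) >= 2)

Result:
COUNT(*)
--------
2       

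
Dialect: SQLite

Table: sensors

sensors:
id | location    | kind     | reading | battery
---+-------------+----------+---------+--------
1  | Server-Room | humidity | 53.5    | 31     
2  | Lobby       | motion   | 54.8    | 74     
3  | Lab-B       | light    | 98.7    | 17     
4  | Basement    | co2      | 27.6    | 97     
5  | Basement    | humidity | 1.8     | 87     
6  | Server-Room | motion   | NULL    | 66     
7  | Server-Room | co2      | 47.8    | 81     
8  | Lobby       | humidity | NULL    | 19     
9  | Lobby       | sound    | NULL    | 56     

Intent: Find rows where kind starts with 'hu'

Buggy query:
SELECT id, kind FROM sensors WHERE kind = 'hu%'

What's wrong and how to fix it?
Bug: '=' compares the literal string including the % character; pattern matching needs LIKE

Fix: Use LIKE for wildcard pattern matching

Corrected query:
SELECT id, kind FROM sensors WHERE kind LIKE 'hu%'

Result:
id | kind    
---+---------
1  | humidity
5  | humidity
8  | humidity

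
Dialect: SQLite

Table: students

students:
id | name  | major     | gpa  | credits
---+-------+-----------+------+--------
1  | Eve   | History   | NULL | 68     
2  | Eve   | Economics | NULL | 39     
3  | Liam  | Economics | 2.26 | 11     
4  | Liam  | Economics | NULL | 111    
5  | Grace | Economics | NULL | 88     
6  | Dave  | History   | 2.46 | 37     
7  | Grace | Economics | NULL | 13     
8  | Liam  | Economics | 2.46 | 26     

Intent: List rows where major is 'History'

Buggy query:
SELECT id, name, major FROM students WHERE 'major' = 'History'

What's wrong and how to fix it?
Bug: Single quotes denote string literals in SQL; the column name is being compared as a constant string

Fix: Remove the quotes around the column name (or use double quotes for an identifier)

Corrected query:
SELECT id, name, major FROM students WHERE major = 'History'

Result:
id | name | major  
---+------+--------
1  | Eve  | History
6  | Dave | History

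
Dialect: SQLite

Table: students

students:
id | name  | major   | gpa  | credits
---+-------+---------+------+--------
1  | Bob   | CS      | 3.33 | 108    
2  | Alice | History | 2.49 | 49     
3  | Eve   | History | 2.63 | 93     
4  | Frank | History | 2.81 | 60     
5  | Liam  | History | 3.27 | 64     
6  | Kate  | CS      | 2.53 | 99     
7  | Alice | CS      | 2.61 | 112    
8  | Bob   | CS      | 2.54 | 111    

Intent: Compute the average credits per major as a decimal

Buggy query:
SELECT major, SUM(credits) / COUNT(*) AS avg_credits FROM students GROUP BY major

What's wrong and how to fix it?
Bug: Both operands are integers, so '/' performs integer division and truncates

Fix: Multiply by 1.0 (or CAST to REAL) to force floating-point division

Corrected query:
SELECT major, SUM(credits) * 1.0 / COUNT(*) AS avg_credits FROM students GROUP BY major

Result:
major   | avg_credits
--------+------------
CS      | 107.5      
History | 66.5       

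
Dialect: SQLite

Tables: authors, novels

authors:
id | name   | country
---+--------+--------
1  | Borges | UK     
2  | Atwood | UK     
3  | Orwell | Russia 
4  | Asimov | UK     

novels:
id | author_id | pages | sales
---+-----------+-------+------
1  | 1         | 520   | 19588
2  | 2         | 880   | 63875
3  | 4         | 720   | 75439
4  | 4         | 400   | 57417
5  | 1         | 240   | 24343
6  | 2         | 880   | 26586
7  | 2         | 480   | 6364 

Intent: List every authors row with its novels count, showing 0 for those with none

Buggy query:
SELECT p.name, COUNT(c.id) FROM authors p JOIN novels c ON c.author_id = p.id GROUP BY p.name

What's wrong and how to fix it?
Bug: An inner join excludes parents with zero children

Fix: Use LEFT JOIN so parents without children still appear (COUNT(c.id) gives 0)

Corrected query:
SELECT p.name, COUNT(c.id) FROM authors p LEFT JOIN novels c ON c.author_id = p.id GROUP BY p.name

Result:
name   | COUNT(c.id)
-------+------------
Asimov | 2          
Atwood | 3          
Borges | 2          
Orwell | 0          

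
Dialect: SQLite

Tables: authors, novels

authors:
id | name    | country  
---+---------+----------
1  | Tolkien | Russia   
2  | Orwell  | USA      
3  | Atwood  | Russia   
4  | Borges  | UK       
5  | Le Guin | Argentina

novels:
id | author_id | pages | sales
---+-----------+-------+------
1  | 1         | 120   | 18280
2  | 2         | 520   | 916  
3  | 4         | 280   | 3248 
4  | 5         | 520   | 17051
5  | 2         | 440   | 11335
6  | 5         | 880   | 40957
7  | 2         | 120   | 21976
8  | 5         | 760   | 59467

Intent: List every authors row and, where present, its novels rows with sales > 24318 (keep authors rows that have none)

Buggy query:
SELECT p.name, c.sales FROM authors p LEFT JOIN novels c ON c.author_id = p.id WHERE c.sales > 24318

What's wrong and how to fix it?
Bug: A WHERE condition on the right-hand table after LEFT JOIN drops unmatched parents

Fix: Move the right-table condition into the ON clause so unmatched parents are kept

Corrected query:
SELECT p.name, c.sales FROM authors p LEFT JOIN novels c ON c.author_id = p.id AND c.sales > 24318

Result:
name    | sales
--------+------
Tolkien | NULL 
Orwell  | NULL 
Atwood  | NULL 
Borges  | NULL 
Le Guin | 40957
Le Guin | 59467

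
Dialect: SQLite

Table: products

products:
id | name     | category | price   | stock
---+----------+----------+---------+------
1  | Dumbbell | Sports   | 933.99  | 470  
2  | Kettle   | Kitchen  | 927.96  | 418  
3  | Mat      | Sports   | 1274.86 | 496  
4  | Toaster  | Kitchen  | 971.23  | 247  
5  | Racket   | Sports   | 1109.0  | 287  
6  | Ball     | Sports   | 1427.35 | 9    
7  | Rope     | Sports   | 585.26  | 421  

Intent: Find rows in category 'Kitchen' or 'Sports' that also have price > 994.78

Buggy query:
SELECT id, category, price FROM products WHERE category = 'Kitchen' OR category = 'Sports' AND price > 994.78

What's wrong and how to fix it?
Bug: Without parentheses, AND is evaluated before OR, so the price filter only applies to the 'Sports' branch

Fix: Group the OR with parentheses (or use IN), then AND the threshold

Corrected query:
SELECT id, category, price FROM products WHERE (category = 'Kitchen' OR category = 'Sports') AND price > 994.78

Result:
id | category | price  
---+----------+--------
3  | Sports   | 1274.86
5  | Sports   | 1109   
6  | Sports   | 1427.35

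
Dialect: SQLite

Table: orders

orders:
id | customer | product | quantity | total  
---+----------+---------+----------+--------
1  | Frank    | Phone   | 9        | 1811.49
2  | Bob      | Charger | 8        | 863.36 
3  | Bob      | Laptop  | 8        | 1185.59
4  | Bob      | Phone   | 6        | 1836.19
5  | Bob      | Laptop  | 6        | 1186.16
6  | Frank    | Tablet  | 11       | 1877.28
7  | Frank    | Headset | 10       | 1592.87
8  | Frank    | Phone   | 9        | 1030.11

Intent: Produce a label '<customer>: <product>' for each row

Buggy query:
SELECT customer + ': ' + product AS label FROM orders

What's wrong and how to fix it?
Bug: '+' is numeric addition; on text columns SQLite converts them to 0 instead of concatenating

Fix: Replace + with || to concatenate text

Corrected query:
SELECT customer || ': ' || product AS label FROM orders

Result:
label         
--------------
Frank: Phone  
Bob: Charger  
Bob: Laptop   
Bob: Phone    
Bob: Laptop   
Frank: Tablet 
Frank: Headset
Frank: Phone  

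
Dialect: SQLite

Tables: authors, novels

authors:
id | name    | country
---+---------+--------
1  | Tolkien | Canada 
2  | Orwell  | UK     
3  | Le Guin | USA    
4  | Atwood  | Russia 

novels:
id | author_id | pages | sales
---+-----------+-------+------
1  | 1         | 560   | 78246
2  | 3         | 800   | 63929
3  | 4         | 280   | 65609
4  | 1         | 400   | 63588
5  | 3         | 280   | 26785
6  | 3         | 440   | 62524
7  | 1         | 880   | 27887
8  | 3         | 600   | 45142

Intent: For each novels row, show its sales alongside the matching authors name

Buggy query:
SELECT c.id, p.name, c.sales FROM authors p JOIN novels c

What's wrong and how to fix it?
Bug: Missing join condition: each novels row is matched to all authors rows instead of just its own

Fix: Specify the join condition linking the foreign key to the parent id

Corrected query:
SELECT c.id, p.name, c.sales FROM authors p JOIN novels c ON c.author_id = p.id

Result:
id | name    | sales
---+---------+------
1  | Tolkien | 78246
2  | Le Guin | 63929
3  | Atwood  | 65609
4  | Tolkien | 63588
5  | Le Guin | 26785
6  | Le Guin | 62524
7  | Tolkien | 27887
8  | Le Guin | 45142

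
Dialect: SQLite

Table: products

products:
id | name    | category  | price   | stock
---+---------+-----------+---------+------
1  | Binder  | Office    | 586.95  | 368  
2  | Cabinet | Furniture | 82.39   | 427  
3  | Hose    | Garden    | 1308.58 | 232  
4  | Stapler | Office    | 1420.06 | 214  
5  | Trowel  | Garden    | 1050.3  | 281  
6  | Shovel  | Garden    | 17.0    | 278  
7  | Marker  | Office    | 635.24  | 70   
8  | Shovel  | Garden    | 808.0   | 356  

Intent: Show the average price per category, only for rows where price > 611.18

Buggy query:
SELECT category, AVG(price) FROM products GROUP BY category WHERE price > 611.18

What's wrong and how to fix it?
Bug: Row-level WHERE must come before GROUP BY in the clause order

Fix: Place WHERE between FROM and GROUP BY

Corrected query:
SELECT category, AVG(price) FROM products WHERE price > 611.18 GROUP BY category

Result:
category | AVG(price) 
---------+------------
Garden   | 1055.626667
Office   | 1027.65    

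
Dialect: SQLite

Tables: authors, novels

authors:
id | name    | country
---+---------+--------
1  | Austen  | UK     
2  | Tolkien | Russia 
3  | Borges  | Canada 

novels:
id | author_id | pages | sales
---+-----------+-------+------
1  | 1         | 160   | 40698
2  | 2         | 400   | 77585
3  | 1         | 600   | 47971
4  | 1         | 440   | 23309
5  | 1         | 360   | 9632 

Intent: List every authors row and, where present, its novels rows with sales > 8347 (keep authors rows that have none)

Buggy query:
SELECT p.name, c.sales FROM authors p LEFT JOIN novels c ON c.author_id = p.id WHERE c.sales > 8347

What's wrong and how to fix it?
Bug: Filtering c.sales in WHERE discards the NULL rows produced by LEFT JOIN, turning it into an inner join

Fix: Put 'c.sales > 8347' in the JOIN's ON clause instead of WHERE

Corrected query:
SELECT p.name, c.sales FROM authors p LEFT JOIN novels c ON c.author_id = p.id AND c.sales > 8347

Result:
name    | sales
--------+------
Austen  | 9632 
Austen  | 23309
Austen  | 40698
Austen  | 47971
Tolkien | 77585
Borges  | NULL 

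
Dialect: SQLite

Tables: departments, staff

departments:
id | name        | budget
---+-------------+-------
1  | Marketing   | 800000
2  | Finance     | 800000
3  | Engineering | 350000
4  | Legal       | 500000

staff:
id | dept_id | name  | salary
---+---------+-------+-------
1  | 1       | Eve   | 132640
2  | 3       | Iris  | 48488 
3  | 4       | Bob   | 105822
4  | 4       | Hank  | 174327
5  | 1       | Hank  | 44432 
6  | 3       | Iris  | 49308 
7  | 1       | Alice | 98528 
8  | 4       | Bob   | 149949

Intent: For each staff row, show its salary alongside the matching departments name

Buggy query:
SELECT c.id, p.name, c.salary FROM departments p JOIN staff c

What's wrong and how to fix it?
Bug: Missing join condition: each staff row is matched to all departments rows instead of just its own

Fix: Specify the join condition linking the foreign key to the parent id

Corrected query:
SELECT c.id, p.name, c.salary FROM departments p JOIN staff c ON c.dept_id = p.id

Result:
id | name        | salary
---+-------------+-------
1  | Marketing   | 132640
2  | Engineering | 48488 
3  | Legal       | 105822
4  | Legal       | 174327
5  | Marketing   | 44432 
6  | Engineering | 49308 
7  | Marketing   | 98528 
8  | Legal       | 149949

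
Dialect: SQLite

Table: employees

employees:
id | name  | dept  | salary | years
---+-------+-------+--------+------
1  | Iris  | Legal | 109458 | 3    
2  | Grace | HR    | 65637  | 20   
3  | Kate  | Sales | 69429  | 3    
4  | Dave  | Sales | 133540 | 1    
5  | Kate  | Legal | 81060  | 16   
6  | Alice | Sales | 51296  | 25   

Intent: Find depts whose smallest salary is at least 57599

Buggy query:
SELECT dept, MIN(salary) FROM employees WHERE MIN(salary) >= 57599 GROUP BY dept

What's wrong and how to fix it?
Bug: Aggregates like MIN are computed per group after WHERE runs

Fix: Replace WHERE with HAVING after the GROUP BY

Corrected query:
SELECT dept, MIN(salary) FROM employees GROUP BY dept HAVING MIN(salary) >= 57599

Result:
dept  | MIN(salary)
------+------------
HR    | 65637      
Legal | 81060      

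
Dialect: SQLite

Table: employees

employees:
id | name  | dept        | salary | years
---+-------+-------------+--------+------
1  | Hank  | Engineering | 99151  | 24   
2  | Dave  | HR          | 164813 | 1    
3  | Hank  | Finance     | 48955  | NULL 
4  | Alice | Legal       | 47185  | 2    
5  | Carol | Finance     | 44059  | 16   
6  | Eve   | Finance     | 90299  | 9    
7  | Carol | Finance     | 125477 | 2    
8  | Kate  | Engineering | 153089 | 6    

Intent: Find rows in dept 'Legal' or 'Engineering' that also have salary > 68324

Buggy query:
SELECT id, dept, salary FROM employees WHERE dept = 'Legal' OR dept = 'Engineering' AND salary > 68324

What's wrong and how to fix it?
Bug: AND binds tighter than OR, so this parses as dept = 'Legal' OR (dept = 'Engineering' AND salary > 68324)

Fix: Add parentheses around the OR so the AND applies to both alternatives

Corrected query:
SELECT id, dept, salary FROM employees WHERE (dept = 'Legal' OR dept = 'Engineering') AND salary > 68324

Result:
id | dept        | salary
---+-------------+-------
1  | Engineering | 99151 
8  | Engineering | 153089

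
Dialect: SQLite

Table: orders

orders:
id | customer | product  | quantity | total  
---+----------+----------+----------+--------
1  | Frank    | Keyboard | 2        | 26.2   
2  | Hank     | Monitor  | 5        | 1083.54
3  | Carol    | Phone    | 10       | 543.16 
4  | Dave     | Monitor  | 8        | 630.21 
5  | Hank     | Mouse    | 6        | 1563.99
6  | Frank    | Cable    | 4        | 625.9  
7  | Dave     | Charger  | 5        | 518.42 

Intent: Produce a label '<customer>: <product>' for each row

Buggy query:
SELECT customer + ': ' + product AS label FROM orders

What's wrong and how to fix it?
Bug: SQLite uses || for string concatenation; + coerces text to numbers (yielding 0)

Fix: Replace + with || to concatenate text

Corrected query:
SELECT customer || ': ' || product AS label FROM orders

Result:
label          
---------------
Frank: Keyboard
Hank: Monitor  
Carol: Phone   
Dave: Monitor  
Hank: Mouse    
Frank: Cable   
Dave: Charger  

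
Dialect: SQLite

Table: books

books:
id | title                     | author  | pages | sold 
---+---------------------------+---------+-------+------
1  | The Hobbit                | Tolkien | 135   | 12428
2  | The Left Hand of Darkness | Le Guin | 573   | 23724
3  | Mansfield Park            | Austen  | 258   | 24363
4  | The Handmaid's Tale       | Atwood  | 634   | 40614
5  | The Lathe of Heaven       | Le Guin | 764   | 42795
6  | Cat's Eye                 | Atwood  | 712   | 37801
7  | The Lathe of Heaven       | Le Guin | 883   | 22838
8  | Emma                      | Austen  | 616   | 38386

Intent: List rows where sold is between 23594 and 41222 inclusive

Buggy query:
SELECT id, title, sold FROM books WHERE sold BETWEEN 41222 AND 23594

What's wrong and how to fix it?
Bug: The bounds are reversed; BETWEEN a AND b requires a <= b to match anything

Fix: Swap the bounds so the smaller value comes first

Corrected query:
SELECT id, title, sold FROM books WHERE sold BETWEEN 23594 AND 41222

Result:
id | title                     | sold 
---+---------------------------+------
2  | The Left Hand of Darkness | 23724
3  | Mansfield Park            | 24363
4  | The Handmaid's Tale       | 40614
6  | Cat's Eye                 | 37801
8  | Emma                      | 38386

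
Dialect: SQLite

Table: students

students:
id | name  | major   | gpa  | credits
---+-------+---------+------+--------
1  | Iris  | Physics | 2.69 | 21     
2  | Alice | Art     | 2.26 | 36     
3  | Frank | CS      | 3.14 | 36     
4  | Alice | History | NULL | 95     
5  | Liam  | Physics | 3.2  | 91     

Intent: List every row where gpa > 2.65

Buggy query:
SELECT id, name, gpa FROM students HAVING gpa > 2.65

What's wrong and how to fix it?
Bug: This is a non-aggregate query (no GROUP BY, no aggregates), so in SQLite the HAVING clause is invalid here; a row-level condition belongs in WHERE

Fix: Use WHERE for row-level filtering

Corrected query:
SELECT id, name, gpa FROM students WHERE gpa > 2.65

Result:
id | name  | gpa 
---+-------+-----
1  | Iris  | 2.69
3  | Frank | 3.14
5  | Liam  | 3.2 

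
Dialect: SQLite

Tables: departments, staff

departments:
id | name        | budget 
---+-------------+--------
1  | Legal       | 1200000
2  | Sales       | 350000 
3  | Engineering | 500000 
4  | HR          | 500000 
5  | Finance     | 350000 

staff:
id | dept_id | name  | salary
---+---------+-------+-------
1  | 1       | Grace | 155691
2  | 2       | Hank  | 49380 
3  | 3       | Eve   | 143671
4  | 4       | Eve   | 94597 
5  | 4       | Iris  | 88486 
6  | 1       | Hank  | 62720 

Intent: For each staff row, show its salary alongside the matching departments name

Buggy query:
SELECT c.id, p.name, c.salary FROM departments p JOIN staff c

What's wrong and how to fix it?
Bug: JOIN with no ON clause produces a cartesian product; every staff row pairs with every departments row

Fix: Add ON c.dept_id = p.id to the JOIN

Corrected query:
SELECT c.id, p.name, c.salary FROM departments p JOIN staff c ON c.dept_id = p.id

Result:
id | name        | salary
---+-------------+-------
1  | Legal       | 155691
2  | Sales       | 49380 
3  | Engineering | 143671
4  | HR          | 94597 
5  | HR          | 88486 
6  | Legal       | 62720 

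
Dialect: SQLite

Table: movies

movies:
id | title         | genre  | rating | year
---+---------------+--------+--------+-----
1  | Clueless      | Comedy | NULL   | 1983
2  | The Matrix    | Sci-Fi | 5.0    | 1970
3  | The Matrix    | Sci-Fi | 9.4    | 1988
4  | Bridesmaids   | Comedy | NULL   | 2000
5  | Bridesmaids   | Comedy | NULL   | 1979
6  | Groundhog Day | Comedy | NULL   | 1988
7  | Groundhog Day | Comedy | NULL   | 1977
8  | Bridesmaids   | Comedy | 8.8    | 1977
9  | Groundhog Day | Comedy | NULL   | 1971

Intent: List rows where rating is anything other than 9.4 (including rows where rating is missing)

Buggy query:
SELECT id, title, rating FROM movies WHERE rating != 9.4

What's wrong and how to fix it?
Bug: 'rating != 9.4' is unknown when rating is NULL, so NULL rows are silently excluded

Fix: Handle NULL separately with IS NULL alongside the inequality

Corrected query:
SELECT id, title, rating FROM movies WHERE rating != 9.4 OR rating IS NULL

Result:
id | title         | rating
---+---------------+-------
1  | Clueless      | NULL  
2  | The Matrix    | 5     
4  | Bridesmaids   | NULL  
5  | Bridesmaids   | NULL  
6  | Groundhog Day | NULL  
7  | Groundhog Day | NULL  
8  | Bridesmaids   | 8.8   
9  | Groundhog Day | NULL  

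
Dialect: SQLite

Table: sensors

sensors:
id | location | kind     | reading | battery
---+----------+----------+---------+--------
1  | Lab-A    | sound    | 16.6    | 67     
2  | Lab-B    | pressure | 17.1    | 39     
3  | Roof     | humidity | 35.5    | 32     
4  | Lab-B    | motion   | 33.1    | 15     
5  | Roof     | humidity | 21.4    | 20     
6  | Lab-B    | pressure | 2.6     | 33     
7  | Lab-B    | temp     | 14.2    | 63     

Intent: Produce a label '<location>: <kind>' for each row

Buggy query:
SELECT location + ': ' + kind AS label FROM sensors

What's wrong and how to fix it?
Bug: SQLite uses || for string concatenation; + coerces text to numbers (yielding 0)

Fix: Replace + with || to concatenate text

Corrected query:
SELECT location || ': ' || kind AS label FROM sensors

Result:
label          
---------------
Lab-A: sound   
Lab-B: pressure
Roof: humidity 
Lab-B: motion  
Roof: humidity 
Lab-B: pressure
Lab-B: temp    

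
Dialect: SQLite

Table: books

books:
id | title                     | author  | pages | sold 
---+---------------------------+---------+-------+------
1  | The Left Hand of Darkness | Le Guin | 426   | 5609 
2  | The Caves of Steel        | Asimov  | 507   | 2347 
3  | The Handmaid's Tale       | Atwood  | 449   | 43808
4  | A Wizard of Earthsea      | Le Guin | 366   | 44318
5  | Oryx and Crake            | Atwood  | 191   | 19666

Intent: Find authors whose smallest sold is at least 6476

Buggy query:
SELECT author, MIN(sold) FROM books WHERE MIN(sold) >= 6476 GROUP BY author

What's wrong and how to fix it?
Bug: MIN() in WHERE is a misuse of aggregate

Fix: Use HAVING for the per-group MIN condition

Corrected query:
SELECT author, MIN(sold) FROM books GROUP BY author HAVING MIN(sold) >= 6476

Result:
author | MIN(sold)
-------+----------
Atwood | 19666    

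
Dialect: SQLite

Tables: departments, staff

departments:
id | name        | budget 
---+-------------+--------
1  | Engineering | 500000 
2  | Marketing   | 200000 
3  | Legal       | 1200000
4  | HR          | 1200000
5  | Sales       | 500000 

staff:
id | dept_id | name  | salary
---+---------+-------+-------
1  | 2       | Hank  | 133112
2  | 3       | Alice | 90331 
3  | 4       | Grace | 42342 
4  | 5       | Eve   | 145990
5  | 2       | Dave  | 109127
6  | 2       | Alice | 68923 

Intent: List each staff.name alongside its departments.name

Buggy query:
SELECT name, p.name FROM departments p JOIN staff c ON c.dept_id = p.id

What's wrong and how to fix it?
Bug: 'name' exists in both joined tables, so the database can't tell which one is meant

Fix: Qualify the column with its table alias (c.name)

Corrected query:
SELECT c.name, p.name FROM departments p JOIN staff c ON c.dept_id = p.id

Result:
name  | name     
------+----------
Hank  | Marketing
Alice | Legal    
Grace | HR       
Eve   | Sales    
Dave  | Marketing
Alice | Marketing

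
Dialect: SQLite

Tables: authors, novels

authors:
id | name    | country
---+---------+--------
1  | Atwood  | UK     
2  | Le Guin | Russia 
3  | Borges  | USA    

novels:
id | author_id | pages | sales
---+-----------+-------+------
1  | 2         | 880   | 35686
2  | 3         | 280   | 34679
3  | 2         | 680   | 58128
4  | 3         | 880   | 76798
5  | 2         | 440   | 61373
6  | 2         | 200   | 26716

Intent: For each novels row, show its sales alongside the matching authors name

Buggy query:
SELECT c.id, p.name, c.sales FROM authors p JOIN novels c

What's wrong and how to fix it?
Bug: Missing join condition: each novels row is matched to all authors rows instead of just its own

Fix: Add ON c.author_id = p.id to the JOIN

Corrected query:
SELECT c.id, p.name, c.sales FROM authors p JOIN novels c ON c.author_id = p.id

Result:
id | name    | sales
---+---------+------
1  | Le Guin | 35686
2  | Borges  | 34679
3  | Le Guin | 58128
4  | Borges  | 76798
5  | Le Guin | 61373
6  | Le Guin | 26716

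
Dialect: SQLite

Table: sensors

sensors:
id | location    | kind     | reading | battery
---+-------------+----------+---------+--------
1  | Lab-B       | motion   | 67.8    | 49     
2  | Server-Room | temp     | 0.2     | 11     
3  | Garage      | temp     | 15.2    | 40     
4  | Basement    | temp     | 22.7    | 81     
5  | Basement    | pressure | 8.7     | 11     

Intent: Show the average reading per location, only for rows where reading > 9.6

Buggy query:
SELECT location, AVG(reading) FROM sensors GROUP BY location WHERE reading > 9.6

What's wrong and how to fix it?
Bug: WHERE cannot follow GROUP BY

Fix: Move the WHERE clause before GROUP BY

Corrected query:
SELECT location, AVG(reading) FROM sensors WHERE reading > 9.6 GROUP BY location

Result:
location | AVG(reading)
---------+-------------
Basement | 22.7        
Garage   | 15.2        
Lab-B    | 67.8        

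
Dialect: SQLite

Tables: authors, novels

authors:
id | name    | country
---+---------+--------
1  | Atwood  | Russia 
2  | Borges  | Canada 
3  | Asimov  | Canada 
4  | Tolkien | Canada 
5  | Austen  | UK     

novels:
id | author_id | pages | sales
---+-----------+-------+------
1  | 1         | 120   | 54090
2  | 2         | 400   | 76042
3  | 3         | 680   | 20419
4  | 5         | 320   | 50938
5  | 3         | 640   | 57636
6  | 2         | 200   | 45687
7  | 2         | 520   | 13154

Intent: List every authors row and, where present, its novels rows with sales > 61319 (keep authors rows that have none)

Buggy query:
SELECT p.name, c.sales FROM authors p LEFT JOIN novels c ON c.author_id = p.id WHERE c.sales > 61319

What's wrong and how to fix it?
Bug: A WHERE condition on the right-hand table after LEFT JOIN drops unmatched parents

Fix: Move the right-table condition into the ON clause so unmatched parents are kept

Corrected query:
SELECT p.name, c.sales FROM authors p LEFT JOIN novels c ON c.author_id = p.id AND c.sales > 61319

Result:
name    | sales
--------+------
Atwood  | NULL 
Borges  | 76042
Asimov  | NULL 
Tolkien | NULL 
Austen  | NULL 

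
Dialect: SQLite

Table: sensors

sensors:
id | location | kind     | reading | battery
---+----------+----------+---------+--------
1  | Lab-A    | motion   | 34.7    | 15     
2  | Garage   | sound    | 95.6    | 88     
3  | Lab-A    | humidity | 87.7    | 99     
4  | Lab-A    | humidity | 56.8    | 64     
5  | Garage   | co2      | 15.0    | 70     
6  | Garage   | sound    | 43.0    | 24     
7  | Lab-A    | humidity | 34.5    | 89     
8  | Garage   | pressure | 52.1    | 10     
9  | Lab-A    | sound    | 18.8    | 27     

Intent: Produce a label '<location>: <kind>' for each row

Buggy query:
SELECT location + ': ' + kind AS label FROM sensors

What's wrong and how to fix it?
Bug: SQLite uses || for string concatenation; + coerces text to numbers (yielding 0)

Fix: Replace + with || to concatenate text

Corrected query:
SELECT location || ': ' || kind AS label FROM sensors

Result:
label           
----------------
Lab-A: motion   
Garage: sound   
Lab-A: humidity 
Lab-A: humidity 
Garage: co2     
Garage: sound   
Lab-A: humidity 
Garage: pressure
Lab-A: sound    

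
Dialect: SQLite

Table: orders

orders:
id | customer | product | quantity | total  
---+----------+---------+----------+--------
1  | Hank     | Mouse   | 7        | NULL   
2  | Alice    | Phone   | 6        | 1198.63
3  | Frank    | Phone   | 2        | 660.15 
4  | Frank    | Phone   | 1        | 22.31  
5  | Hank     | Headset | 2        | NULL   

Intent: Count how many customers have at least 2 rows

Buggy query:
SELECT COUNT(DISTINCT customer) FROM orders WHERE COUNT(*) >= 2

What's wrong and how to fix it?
Bug: COUNT(*) cannot appear in WHERE; the per-group count doesn't exist yet

Fix: Use a subquery that GROUPs and filters with HAVING, then count its rows

Corrected query:
SELECT COUNT(*) FROM (SELECT customer FROM orders GROUP BY customer HAVING COUNT(*) >= 2)

Result:
COUNT(*)
--------
2       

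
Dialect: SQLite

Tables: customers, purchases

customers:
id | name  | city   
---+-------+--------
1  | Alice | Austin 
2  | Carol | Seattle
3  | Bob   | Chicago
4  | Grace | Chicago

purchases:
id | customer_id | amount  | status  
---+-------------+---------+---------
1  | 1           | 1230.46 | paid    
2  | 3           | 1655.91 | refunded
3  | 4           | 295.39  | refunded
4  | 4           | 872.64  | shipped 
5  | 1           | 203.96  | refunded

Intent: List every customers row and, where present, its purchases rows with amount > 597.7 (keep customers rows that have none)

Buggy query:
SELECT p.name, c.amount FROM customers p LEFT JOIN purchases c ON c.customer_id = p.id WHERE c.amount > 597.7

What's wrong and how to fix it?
Bug: A WHERE condition on the right-hand table after LEFT JOIN drops unmatched parents

Fix: Put 'c.amount > 597.7' in the JOIN's ON clause instead of WHERE

Corrected query:
SELECT p.name, c.amount FROM customers p LEFT JOIN purchases c ON c.customer_id = p.id AND c.amount > 597.7

Result:
name  | amount 
------+--------
Alice | 1230.46
Carol | NULL   
Bob   | 1655.91
Grace | 872.64 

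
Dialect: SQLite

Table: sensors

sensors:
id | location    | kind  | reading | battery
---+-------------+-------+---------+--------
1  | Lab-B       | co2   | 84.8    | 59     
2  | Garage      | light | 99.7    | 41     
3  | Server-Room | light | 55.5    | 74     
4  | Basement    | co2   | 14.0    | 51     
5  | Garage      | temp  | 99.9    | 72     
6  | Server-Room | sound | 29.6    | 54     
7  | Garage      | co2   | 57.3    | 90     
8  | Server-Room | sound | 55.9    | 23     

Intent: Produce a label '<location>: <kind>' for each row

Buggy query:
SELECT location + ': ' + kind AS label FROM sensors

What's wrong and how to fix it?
Bug: SQLite uses || for string concatenation; + coerces text to numbers (yielding 0)

Fix: Use the || operator for string concatenation

Corrected query:
SELECT location || ': ' || kind AS label FROM sensors

Result:
label             
------------------
Lab-B: co2        
Garage: light     
Server-Room: light
Basement: co2     
Garage: temp      
Server-Room: sound
Garage: co2       
Server-Room: sound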